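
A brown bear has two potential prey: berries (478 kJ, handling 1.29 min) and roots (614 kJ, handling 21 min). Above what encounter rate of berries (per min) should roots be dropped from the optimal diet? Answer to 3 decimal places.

Drop roots once their profitability E₂/h₂ falls below the rate achievable on berries alone: E₂/h₂ = λE₁/(1 + λh₁).
Solve for λ: λE₁h₂ = E₂(1 + λh₁) → λ(E₁h₂ − E₂h₁) = E₂ → λ = E₂/(E₁h₂ − E₂h₁).
λ = 614/(478×21 − 614×1.29) = 614/9246 = 0.06641 per min.

0.066 per min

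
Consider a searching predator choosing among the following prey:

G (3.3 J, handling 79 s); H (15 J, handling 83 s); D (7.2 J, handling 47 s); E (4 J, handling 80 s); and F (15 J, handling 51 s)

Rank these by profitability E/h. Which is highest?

Profitability E/h (J/s): G = 3.3/79 = 0.0418, H = 15/83 = 0.181, D = 7.2/47 = 0.153, E = 4/80 = 0.05, F = 15/51 = 0.294.
Ranked: F > H > D > E > G.

F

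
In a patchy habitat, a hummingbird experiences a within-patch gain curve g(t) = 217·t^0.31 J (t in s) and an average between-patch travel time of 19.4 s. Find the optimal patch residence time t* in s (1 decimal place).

Optimal t* satisfies g'(t*) = g(t*)/(T + t*).
g'(t) = 0.31·217·t^-0.69. Setting 0.31·217·t^-0.69 = 217·t^0.31/(19.4+t) gives 0.31(19.4+t) = t, so 0.69·t = 0.31×19.4.
t* = 0.31×19.4/0.69 = 8.716 s.

8.7 s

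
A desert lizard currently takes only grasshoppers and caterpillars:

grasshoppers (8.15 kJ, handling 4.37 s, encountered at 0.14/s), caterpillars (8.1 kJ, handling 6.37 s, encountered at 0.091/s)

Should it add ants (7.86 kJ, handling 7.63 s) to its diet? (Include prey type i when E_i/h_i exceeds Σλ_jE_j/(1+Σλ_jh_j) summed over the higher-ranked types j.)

Yes

On grasshoppers and caterpillars alone, R = ΣλE/(1+Σλh) = 1.878/2.191 = 0.857 kJ/s.
ants: E/h = 7.86/7.63 = 1.03 kJ/s.
1.03 > 0.857, so adding ants raises the average — include it.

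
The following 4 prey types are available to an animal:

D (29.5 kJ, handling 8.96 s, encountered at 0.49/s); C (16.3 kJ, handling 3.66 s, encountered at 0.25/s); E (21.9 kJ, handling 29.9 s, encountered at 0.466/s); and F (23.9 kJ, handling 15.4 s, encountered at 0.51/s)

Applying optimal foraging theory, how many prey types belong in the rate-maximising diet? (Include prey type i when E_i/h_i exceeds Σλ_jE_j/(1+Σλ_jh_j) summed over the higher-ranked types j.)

2

Profitabilities (E/h, kJ/s): C 4.45, D 3.29, F 1.55, E 0.732. Add prey in this order while the next type's profitability exceeds the intake rate on those already taken.
Rate on top 1: 2.128. D: 3.29 > 2.128 → include.
Rate on top 2: 2.939. F: 1.55 < 2.939 → exclude; stop.
Optimal diet: C, D — 2 of 4 types.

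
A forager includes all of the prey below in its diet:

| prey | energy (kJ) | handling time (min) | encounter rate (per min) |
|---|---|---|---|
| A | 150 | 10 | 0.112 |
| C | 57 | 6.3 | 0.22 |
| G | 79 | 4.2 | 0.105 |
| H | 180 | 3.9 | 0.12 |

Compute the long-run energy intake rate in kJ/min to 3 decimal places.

13.417 kJ/min

R = (0.112×150 + 0.22×57 + 0.105×79 + 0.12×180) / (1 + 0.112×10 + 0.22×6.3 + 0.105×4.2 + 0.12×3.9) = 59.23/4.415 = 13.42 kJ/min.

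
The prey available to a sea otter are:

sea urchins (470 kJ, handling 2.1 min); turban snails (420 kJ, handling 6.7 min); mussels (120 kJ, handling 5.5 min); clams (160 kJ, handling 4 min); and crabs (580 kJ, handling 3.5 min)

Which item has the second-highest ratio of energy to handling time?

Profitability E/h (kJ/min): sea urchins = 470/2.1 = 224, turban snails = 420/6.7 = 62.7, mussels = 120/5.5 = 21.8, clams = 160/4 = 40, crabs = 580/3.5 = 166.
Ranked: sea urchins > crabs > turban snails > clams > mussels.

crabs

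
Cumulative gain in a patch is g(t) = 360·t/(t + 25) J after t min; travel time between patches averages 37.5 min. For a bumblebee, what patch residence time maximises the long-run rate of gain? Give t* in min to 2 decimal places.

By the marginal value theorem, leave when the instantaneous gain rate g'(t) equals the habitat-wide average g(t)/(T + t).
g'(t) = 360·25/(t + 25)². Setting 360·25/(t+25)² = 360t/[(t+25)(37.5+t)] gives 25(37.5+t) = t(t+25), so t² = 25×37.5 = 937.5.
t* = √937.5 = 30.62 min.

30.62 min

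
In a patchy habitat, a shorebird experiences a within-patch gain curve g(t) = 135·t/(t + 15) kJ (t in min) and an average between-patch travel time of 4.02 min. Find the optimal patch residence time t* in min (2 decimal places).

7.77 min

Maximise g(t)/(T+t): set derivative to zero → g'(t)(T+t) = g(t).
g'(t) = 135·15/(t + 15)². Setting 135·15/(t+15)² = 135t/[(t+15)(4.02+t)] gives 15(4.02+t) = t(t+15), so t² = 15×4.02 = 60.3.
t* = √60.3 = 7.765 min.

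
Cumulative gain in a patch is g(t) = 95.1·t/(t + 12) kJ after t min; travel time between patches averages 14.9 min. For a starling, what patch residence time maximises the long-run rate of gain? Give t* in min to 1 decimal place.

Maximise g(t)/(T+t): set derivative to zero → g'(t)(T+t) = g(t).
g'(t) = 95.1·12/(t + 12)². Setting 95.1·12/(t+12)² = 95.1t/[(t+12)(14.9+t)] gives 12(14.9+t) = t(t+12), so t² = 12×14.9 = 178.8.
t* = √178.8 = 13.37 min.

13.4 min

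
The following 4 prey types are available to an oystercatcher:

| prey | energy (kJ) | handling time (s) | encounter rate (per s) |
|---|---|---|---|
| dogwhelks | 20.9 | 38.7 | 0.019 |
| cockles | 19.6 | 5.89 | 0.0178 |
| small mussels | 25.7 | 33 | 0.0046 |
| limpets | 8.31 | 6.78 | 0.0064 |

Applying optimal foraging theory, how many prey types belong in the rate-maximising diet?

Profitabilities (E/h, kJ/s): cockles 3.33, limpets 1.23, small mussels 0.779, dogwhelks 0.54. Add prey in this order while the next type's profitability exceeds the intake rate on those already taken.
Rate on top 1: 0.3158. limpets: 1.23 > 0.3158 → include.
Rate on top 2: 0.3502. small mussels: 0.779 > 0.3502 → include.
Rate on top 3: 0.4002. dogwhelks: 0.54 > 0.4002 → include.
Optimal diet: cockles, limpets, small mussels, dogwhelks — 4 of 4 types.

4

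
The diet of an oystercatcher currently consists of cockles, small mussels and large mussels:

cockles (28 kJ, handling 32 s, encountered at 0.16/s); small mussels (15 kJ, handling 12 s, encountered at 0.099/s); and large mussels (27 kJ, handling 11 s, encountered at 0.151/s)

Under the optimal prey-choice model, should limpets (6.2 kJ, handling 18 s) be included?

Intake rate on the current diet: R = (0.16×28 + 0.099×15 + 0.151×27) / (1 + 0.16×32 + 0.099×12 + 0.151×11) = 10.04/8.969 = 1.12 kJ/s.
limpets: E/h = 6.2/18 = 0.3444 kJ/s.
Since 0.3444 < R, time spent handling limpets is better spent searching.

No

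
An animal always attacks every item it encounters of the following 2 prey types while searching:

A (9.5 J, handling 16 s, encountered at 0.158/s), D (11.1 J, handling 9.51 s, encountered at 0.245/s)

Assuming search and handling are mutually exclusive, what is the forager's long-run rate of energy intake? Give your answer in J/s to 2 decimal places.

R = Σλ_iE_i / (1 + Σλ_ih_i)
Numerator: 0.158×9.5 + 0.245×11.1 = 4.221
Denominator: 1 + 0.158×16 + 0.245×9.51 = 5.858
R = 4.221/5.858 = 0.7205 J/s

0.72 J/s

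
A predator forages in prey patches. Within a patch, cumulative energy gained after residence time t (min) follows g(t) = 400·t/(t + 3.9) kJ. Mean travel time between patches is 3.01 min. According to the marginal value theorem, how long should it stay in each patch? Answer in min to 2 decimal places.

By the marginal value theorem, leave when the instantaneous gain rate g'(t) equals the habitat-wide average g(t)/(T + t).
g'(t) = 400·3.9/(t + 3.9)². Setting 400·3.9/(t+3.9)² = 400t/[(t+3.9)(3.01+t)] gives 3.9(3.01+t) = t(t+3.9), so t² = 3.9×3.01 = 11.74.
t* = √11.74 = 3.426 min.

3.43 min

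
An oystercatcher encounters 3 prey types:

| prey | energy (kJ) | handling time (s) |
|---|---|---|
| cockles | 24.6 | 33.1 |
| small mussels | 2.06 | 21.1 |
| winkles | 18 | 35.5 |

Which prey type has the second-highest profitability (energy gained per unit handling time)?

winkles

In descending order of E/h:
cockles: 24.6/33.1 = 0.743 kJ/s
winkles: 18/35.5 = 0.507 kJ/s
small mussels: 2.06/21.1 = 0.0976 kJ/s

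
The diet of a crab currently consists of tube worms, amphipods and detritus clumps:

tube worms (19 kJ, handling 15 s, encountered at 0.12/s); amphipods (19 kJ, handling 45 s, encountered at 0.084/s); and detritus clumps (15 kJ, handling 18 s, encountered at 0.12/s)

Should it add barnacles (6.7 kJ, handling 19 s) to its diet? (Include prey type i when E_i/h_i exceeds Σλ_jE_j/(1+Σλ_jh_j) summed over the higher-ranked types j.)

Intake rate on the current diet: R = (0.12×19 + 0.084×19 + 0.12×15) / (1 + 0.12×15 + 0.084×45 + 0.12×18) = 5.676/8.74 = 0.6494 kJ/s.
barnacles: E/h = 6.7/19 = 0.3526 kJ/s.
Since 0.3526 < R, time spent handling barnacles is better spent searching.

No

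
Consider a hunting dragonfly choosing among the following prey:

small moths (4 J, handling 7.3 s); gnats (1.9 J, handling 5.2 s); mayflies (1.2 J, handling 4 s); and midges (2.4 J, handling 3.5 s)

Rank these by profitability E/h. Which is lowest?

Profitability E/h (J/s): small moths = 4/7.3 = 0.548, gnats = 1.9/5.2 = 0.365, mayflies = 1.2/4 = 0.3, midges = 2.4/3.5 = 0.686.
Ranked: midges > small moths > gnats > mayflies.

mayflies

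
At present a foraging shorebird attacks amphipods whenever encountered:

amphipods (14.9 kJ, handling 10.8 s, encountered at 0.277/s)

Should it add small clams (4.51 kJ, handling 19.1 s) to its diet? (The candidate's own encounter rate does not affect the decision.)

Current rate: (0.277×14.9)/(1 + 0.277×10.8) = 1.034 kJ/s.
small clams: E/h = 4.51/19.1 = 0.2361 kJ/s.
0.2361 < 1.034, so adding small clams would lower the average — exclude it.

No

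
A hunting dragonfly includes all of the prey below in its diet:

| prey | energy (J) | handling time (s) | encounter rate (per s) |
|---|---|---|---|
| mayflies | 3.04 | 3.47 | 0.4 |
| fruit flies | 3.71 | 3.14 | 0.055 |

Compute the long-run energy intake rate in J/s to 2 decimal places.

Energy encountered per unit search time: 0.4×3.04 + 0.055×3.71 = 1.42 J/s.
Handling time per unit search time: 0.4×3.47 + 0.055×3.14 = 1.561.
Rate = 1.42/(1 + 1.561) = 0.5546 J/s.

0.55 J/s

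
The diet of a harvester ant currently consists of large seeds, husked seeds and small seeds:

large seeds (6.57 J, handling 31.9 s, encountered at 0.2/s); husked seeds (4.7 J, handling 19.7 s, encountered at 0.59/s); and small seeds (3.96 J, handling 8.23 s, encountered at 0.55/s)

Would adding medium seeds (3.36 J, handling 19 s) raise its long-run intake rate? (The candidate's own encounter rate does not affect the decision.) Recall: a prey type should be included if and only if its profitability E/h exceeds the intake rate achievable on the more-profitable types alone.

On large seeds, husked seeds and small seeds alone, R = ΣλE/(1+Σλh) = 6.265/23.53 = 0.2663 J/s.
Profitability of medium seeds: 3.36/19 = 0.1768 J/s.
0.1768 < 0.2663, so adding medium seeds would lower the average — exclude it.

No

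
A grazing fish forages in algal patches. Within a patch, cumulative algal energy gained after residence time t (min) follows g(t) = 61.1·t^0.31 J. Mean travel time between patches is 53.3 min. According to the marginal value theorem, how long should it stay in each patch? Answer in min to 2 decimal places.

By the marginal value theorem, leave when the instantaneous gain rate g'(t) equals the habitat-wide average g(t)/(T + t).
g'(t) = 0.31·61.1·t^-0.69. Setting 0.31·61.1·t^-0.69 = 61.1·t^0.31/(53.3+t) gives 0.31(53.3+t) = t, so 0.69·t = 0.31×53.3.
t* = 0.31×53.3/0.69 = 23.95 min.

23.95 min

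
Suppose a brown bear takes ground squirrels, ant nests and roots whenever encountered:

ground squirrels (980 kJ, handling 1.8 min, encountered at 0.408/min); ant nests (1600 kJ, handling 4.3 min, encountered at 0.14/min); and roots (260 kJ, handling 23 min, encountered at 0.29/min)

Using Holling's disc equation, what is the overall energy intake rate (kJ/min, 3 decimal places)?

77.638 kJ/min

Energy encountered per unit search time: 0.408×980 + 0.14×1600 + 0.29×260 = 699.2 kJ/min.
Handling time per unit search time: 0.408×1.8 + 0.14×4.3 + 0.29×23 = 8.006.
Rate = 699.2/(1 + 8.006) = 77.64 kJ/min.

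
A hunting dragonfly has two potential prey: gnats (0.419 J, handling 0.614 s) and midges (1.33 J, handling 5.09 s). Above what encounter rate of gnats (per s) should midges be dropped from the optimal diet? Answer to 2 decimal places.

Drop midges once their profitability E₂/h₂ falls below the rate achievable on gnats alone: E₂/h₂ = λE₁/(1 + λh₁).
Solve for λ: λE₁h₂ = E₂(1 + λh₁) → λ(E₁h₂ − E₂h₁) = E₂ → λ = E₂/(E₁h₂ − E₂h₁).
λ = 1.33/(0.419×5.09 − 1.33×0.614) = 1.33/1.316 = 1.011 per s.

1.01 per s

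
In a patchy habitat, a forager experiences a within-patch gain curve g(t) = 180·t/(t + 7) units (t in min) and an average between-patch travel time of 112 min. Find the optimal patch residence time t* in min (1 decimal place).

28.0 min

Optimal t* satisfies g'(t*) = g(t*)/(T + t*).
g'(t) = 180·7/(t + 7)². Setting 180·7/(t+7)² = 180t/[(t+7)(112+t)] gives 7(112+t) = t(t+7), so t² = 7×112 = 784.
t* = √784 = 28 min.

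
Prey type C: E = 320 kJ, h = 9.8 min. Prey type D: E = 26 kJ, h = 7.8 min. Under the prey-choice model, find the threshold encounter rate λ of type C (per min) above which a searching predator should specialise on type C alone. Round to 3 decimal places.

Drop type D once their profitability E₂/h₂ falls below the rate achievable on type C alone: E₂/h₂ = λE₁/(1 + λh₁).
Solve for λ: λE₁h₂ = E₂(1 + λh₁) → λ(E₁h₂ − E₂h₁) = E₂ → λ = E₂/(E₁h₂ − E₂h₁).
λ = 26/(320×7.8 − 26×9.8) = 26/2241 = 0.0116 per min.

0.012 per min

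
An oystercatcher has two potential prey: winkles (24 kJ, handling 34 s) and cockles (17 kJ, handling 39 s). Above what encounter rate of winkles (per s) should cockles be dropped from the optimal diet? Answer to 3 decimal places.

0.047 per s

Drop cockles once their profitability E₂/h₂ falls below the rate achievable on winkles alone: E₂/h₂ = λE₁/(1 + λh₁).
Solve for λ: λE₁h₂ = E₂(1 + λh₁) → λ(E₁h₂ − E₂h₁) = E₂ → λ = E₂/(E₁h₂ − E₂h₁).
λ = 17/(24×39 − 17×34) = 17/358 = 0.04749 per s.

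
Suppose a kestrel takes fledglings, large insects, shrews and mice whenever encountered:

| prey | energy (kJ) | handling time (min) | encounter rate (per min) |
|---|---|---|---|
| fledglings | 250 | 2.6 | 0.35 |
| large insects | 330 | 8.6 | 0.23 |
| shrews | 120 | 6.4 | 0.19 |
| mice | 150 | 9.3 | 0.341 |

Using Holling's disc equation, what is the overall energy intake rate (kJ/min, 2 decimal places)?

28.68 kJ/min

R = (0.35×250 + 0.23×330 + 0.19×120 + 0.341×150) / (1 + 0.35×2.6 + 0.23×8.6 + 0.19×6.4 + 0.341×9.3) = 237.4/8.275 = 28.68 kJ/min.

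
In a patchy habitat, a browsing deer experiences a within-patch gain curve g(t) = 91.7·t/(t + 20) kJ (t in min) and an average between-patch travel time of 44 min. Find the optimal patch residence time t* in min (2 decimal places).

29.66 min

By the marginal value theorem, leave when the instantaneous gain rate g'(t) equals the habitat-wide average g(t)/(T + t).
g'(t) = 91.7·20/(t + 20)². Setting 91.7·20/(t+20)² = 91.7t/[(t+20)(44+t)] gives 20(44+t) = t(t+20), so t² = 20×44 = 880.
t* = √880 = 29.66 min.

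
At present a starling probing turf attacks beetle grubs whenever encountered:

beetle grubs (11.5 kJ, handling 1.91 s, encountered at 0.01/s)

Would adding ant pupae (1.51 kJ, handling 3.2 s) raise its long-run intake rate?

Current rate: (0.01×11.5)/(1 + 0.01×1.91) = 0.1128 kJ/s.
ant pupae: E/h = 1.51/3.2 = 0.4719 kJ/s.
0.4719 > 0.1128, so adding ant pupae raises the average — include it.

Yes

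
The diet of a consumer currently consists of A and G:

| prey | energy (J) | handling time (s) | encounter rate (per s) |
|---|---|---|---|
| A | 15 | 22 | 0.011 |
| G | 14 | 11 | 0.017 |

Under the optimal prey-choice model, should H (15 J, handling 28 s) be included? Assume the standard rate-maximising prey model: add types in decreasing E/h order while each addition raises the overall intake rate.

Yes

Current rate: (0.011×15 + 0.017×14)/(1 + 0.011×22 + 0.017×11) = 0.282 J/s.
H: E/h = 15/28 = 0.5357 J/s.
Since 0.5357 > R, including H increases the long-run rate.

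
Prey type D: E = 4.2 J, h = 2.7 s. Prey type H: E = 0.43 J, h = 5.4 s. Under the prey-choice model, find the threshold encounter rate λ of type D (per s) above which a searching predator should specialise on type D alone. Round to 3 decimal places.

0.020 per s

At the threshold, the rate on type D alone equals the profitability of type H: λ·4.2/(1 + λ·2.7) = 0.43/5.4 = 0.07963.
Rearranging, λ(4.2 − 0.07963×2.7) = 0.07963, so λ = 0.07963/3.985 = 0.01998 per s.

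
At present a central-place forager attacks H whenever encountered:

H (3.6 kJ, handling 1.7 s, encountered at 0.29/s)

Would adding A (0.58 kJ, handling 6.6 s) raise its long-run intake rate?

On H alone, R = ΣλE/(1+Σλh) = 1.044/1.493 = 0.6993 kJ/s.
Profitability of A: 0.58/6.6 = 0.08788 kJ/s.
0.08788 < 0.6993, so adding A would lower the average — exclude it.

No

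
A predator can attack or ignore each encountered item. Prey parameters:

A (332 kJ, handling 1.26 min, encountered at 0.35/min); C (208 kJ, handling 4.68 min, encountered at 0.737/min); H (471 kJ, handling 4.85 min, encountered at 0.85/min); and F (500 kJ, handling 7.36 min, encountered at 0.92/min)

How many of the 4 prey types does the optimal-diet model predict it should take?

E/h in descending order: A 263, H 97.1, F 67.9, C 44.4 kJ/min. The optimal diet is the largest prefix of this list for which every included type satisfies E_i/h_i > R on the types above it.
Rate on top 1: 80.64. H: 97.1 > 80.64 → include.
Rate on top 2: 92.85. F: 67.9 < 92.85 → exclude; stop.
Optimal diet: A, H — 2 of 4 types.

2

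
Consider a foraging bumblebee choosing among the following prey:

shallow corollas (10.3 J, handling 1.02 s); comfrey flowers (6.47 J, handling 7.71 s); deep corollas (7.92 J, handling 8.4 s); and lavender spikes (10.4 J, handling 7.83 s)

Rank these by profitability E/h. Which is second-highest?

In descending order of E/h:
shallow corollas: 10.3/1.02 = 10.1 J/s
lavender spikes: 10.4/7.83 = 1.33 J/s
deep corollas: 7.92/8.4 = 0.943 J/s
comfrey flowers: 6.47/7.71 = 0.839 J/s

lavender spikes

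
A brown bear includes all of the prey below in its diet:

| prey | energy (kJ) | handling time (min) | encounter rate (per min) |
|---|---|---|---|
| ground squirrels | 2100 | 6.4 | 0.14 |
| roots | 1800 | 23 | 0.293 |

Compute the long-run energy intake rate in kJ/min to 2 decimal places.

R = Σλ_iE_i / (1 + Σλ_ih_i)
Numerator: 0.14×2100 + 0.293×1800 = 821.4
Denominator: 1 + 0.14×6.4 + 0.293×23 = 8.635
R = 821.4/8.635 = 95.12 kJ/min

95.12 kJ/min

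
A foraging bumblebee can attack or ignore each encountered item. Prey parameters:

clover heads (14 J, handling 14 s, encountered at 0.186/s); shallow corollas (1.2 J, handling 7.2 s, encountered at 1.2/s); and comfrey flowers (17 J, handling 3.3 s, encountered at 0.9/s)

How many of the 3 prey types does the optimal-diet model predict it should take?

1

Rank by E/h (J/s): comfrey flowers 5.15, clover heads 1, shallow corollas 0.167. Include each in turn until the next type's E/h falls below the running intake rate.
Rate on top 1: 3.854. clover heads: 1 < 3.854 → exclude; stop.
Optimal diet: comfrey flowers — 1 of 3 types.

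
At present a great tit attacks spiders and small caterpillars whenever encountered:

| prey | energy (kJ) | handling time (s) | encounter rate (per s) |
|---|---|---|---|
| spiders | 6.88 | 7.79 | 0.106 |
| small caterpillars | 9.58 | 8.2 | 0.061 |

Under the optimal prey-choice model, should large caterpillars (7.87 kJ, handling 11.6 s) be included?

Yes

Intake rate on the current diet: R = (0.106×6.88 + 0.061×9.58) / (1 + 0.106×7.79 + 0.061×8.2) = 1.314/2.326 = 0.5648 kJ/s.
large caterpillars: E/h = 7.87/11.6 = 0.6784 kJ/s.
0.6784 > 0.5648, so adding large caterpillars raises the average — include it.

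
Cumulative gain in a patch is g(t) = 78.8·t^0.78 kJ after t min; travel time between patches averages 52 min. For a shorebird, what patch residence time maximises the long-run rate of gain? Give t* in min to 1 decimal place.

184.4 min

By the marginal value theorem, leave when the instantaneous gain rate g'(t) equals the habitat-wide average g(t)/(T + t).
g'(t) = 0.78·78.8·t^-0.22. Setting 0.78·78.8·t^-0.22 = 78.8·t^0.78/(52+t) gives 0.78(52+t) = t, so 0.22·t = 0.78×52.
t* = 0.78×52/0.22 = 184.4 min.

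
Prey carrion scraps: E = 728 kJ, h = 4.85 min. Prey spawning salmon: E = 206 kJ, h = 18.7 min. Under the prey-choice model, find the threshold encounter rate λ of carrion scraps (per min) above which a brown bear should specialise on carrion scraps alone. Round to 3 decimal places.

0.016 per min

Drop spawning salmon once their profitability E₂/h₂ falls below the rate achievable on carrion scraps alone: E₂/h₂ = λE₁/(1 + λh₁).
Solve for λ: λE₁h₂ = E₂(1 + λh₁) → λ(E₁h₂ − E₂h₁) = E₂ → λ = E₂/(E₁h₂ − E₂h₁).
λ = 206/(728×18.7 − 206×4.85) = 206/1.261e+04 = 0.01633 per min.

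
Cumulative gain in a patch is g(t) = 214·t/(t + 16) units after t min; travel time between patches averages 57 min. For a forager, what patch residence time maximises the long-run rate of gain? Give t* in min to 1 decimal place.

Maximise g(t)/(T+t): set derivative to zero → g'(t)(T+t) = g(t).
g'(t) = 214·16/(t + 16)². Setting 214·16/(t+16)² = 214t/[(t+16)(57+t)] gives 16(57+t) = t(t+16), so t² = 16×57 = 912.
t* = √912 = 30.2 min.

30.2 min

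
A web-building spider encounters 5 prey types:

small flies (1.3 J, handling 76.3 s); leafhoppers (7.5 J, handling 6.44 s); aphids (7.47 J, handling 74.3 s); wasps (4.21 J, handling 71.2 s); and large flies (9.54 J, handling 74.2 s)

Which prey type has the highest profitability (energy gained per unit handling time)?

Profitability E/h (J/s): small flies = 1.3/76.3 = 0.017, leafhoppers = 7.5/6.44 = 1.16, aphids = 7.47/74.3 = 0.101, wasps = 4.21/71.2 = 0.0591, large flies = 9.54/74.2 = 0.129.
Ranked: leafhoppers > large flies > aphids > wasps > small flies.

leafhoppers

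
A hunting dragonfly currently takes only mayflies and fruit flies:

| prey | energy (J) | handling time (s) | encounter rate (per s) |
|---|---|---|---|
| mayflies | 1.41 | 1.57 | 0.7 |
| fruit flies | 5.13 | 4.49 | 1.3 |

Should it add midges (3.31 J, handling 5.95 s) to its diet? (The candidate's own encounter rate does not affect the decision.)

Intake rate on the current diet: R = (0.7×1.41 + 1.3×5.13) / (1 + 0.7×1.57 + 1.3×4.49) = 7.656/7.936 = 0.9647 J/s.
Profitability of midges: 3.31/5.95 = 0.5563 J/s.
Since 0.5563 < R, time spent handling midges is better spent searching.

No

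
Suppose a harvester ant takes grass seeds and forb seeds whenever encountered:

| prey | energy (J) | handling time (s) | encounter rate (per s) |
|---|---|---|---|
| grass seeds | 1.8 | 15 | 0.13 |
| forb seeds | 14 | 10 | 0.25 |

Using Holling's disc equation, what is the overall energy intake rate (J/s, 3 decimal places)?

R = (0.13×1.8 + 0.25×14) / (1 + 0.13×15 + 0.25×10) = 3.734/5.45 = 0.6851 J/s.

0.685 J/s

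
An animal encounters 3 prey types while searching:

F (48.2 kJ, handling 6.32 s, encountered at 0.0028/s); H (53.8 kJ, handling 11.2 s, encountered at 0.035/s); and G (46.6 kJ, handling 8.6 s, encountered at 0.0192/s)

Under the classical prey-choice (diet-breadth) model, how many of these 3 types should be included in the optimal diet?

E/h in descending order: F 7.63, G 5.42, H 4.8 kJ/s. The optimal diet is the largest prefix of this list for which every included type satisfies E_i/h_i > R on the types above it.
Rate on top 1: 0.1326. G: 5.42 > 0.1326 → include.
Rate on top 2: 0.8705. H: 4.8 > 0.8705 → include.
Optimal diet: F, G, H — 3 of 3 types.

3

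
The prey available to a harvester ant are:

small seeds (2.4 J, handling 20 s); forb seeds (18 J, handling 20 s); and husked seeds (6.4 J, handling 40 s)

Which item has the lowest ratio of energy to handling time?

Profitability E/h (J/s): small seeds = 2.4/20 = 0.12, forb seeds = 18/20 = 0.9, husked seeds = 6.4/40 = 0.16.
Ranked: forb seeds > husked seeds > small seeds.

small seeds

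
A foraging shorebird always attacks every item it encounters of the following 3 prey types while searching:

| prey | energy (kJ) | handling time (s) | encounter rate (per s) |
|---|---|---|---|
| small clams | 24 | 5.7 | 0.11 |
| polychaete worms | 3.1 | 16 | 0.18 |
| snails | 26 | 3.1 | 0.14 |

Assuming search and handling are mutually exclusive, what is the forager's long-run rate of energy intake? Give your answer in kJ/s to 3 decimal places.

R = (0.11×24 + 0.18×3.1 + 0.14×26) / (1 + 0.11×5.7 + 0.18×16 + 0.14×3.1) = 6.838/4.941 = 1.384 kJ/s.

1.384 kJ/s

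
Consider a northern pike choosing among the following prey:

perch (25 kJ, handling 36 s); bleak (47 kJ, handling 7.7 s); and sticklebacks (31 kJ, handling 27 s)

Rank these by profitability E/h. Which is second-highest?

sticklebacks

In descending order of E/h:
bleak: 47/7.7 = 6.1 kJ/s
sticklebacks: 31/27 = 1.15 kJ/s
perch: 25/36 = 0.694 kJ/s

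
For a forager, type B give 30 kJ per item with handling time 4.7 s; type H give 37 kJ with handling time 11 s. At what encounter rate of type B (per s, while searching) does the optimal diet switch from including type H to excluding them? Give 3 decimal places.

The zero-one rule: include type H iff E₂/h₂ > λE₁/(1+λh₁). Equality gives the switch point.
λE₁h₂ = E₂ + λE₂h₁ ⇒ λ = E₂/(E₁h₂ − E₂h₁) = 37/(330 − 173.9) = 0.237 per s.

0.237 per s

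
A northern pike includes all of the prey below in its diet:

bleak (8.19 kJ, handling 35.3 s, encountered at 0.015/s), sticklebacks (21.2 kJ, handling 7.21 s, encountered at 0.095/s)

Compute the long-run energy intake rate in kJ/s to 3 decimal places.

Energy encountered per unit search time: 0.015×8.19 + 0.095×21.2 = 2.137 kJ/s.
Handling time per unit search time: 0.015×35.3 + 0.095×7.21 = 1.214.
Rate = 2.137/(1 + 1.214) = 0.965 kJ/s.

0.965 kJ/s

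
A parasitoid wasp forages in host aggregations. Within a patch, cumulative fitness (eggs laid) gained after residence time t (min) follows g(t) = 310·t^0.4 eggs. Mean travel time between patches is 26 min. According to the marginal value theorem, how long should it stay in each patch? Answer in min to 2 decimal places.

17.33 min

Optimal t* satisfies g'(t*) = g(t*)/(T + t*).
g'(t) = 0.4·310·t^-0.6. Setting 0.4·310·t^-0.6 = 310·t^0.4/(26+t) gives 0.4(26+t) = t, so 0.60·t = 0.4×26.
t* = 0.4×26/0.60 = 17.33 min.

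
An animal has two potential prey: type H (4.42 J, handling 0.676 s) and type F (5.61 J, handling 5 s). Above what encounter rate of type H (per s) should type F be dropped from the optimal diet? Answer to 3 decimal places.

Drop type F once their profitability E₂/h₂ falls below the rate achievable on type H alone: E₂/h₂ = λE₁/(1 + λh₁).
Solve for λ: λE₁h₂ = E₂(1 + λh₁) → λ(E₁h₂ − E₂h₁) = E₂ → λ = E₂/(E₁h₂ − E₂h₁).
λ = 5.61/(4.42×5 − 5.61×0.676) = 5.61/18.31 = 0.3064 per s.

0.306 per s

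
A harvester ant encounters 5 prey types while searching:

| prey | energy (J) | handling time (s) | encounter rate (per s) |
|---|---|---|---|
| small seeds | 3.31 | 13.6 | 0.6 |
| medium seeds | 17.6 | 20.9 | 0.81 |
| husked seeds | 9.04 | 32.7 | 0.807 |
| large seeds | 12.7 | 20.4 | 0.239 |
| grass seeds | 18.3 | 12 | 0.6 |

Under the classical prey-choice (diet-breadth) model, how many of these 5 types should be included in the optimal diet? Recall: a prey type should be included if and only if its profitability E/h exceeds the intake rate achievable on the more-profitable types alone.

Profitabilities (E/h, J/s): grass seeds 1.53, medium seeds 0.842, large seeds 0.623, husked seeds 0.276, small seeds 0.243. Add prey in this order while the next type's profitability exceeds the intake rate on those already taken.
Rate on top 1: 1.339. medium seeds: 0.842 < 1.339 → exclude; stop.
Optimal diet: grass seeds — 1 of 5 types.

1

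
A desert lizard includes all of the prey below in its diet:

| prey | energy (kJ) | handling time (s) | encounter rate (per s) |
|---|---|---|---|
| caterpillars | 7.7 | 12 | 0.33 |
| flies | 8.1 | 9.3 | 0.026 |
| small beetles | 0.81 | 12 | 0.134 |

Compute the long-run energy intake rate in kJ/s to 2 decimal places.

0.42 kJ/s

R = Σλ_iE_i / (1 + Σλ_ih_i)
Numerator: 0.33×7.7 + 0.026×8.1 + 0.134×0.81 = 2.86
Denominator: 1 + 0.33×12 + 0.026×9.3 + 0.134×12 = 6.81
R = 2.86/6.81 = 0.42 kJ/s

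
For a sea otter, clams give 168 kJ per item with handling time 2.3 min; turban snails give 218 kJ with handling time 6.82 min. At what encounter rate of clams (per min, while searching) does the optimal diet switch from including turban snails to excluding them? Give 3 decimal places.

0.338 per min

Drop turban snails once their profitability E₂/h₂ falls below the rate achievable on clams alone: E₂/h₂ = λE₁/(1 + λh₁).
Solve for λ: λE₁h₂ = E₂(1 + λh₁) → λ(E₁h₂ − E₂h₁) = E₂ → λ = E₂/(E₁h₂ − E₂h₁).
λ = 218/(168×6.82 − 218×2.3) = 218/644.4 = 0.3383 per min.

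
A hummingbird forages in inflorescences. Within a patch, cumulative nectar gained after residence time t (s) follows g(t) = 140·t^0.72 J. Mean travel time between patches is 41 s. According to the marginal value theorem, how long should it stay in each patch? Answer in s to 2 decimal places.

105.43 s

By the marginal value theorem, leave when the instantaneous gain rate g'(t) equals the habitat-wide average g(t)/(T + t).
g'(t) = 0.72·140·t^-0.28. Setting 0.72·140·t^-0.28 = 140·t^0.72/(41+t) gives 0.72(41+t) = t, so 0.28·t = 0.72×41.
t* = 0.72×41/0.28 = 105.4 s.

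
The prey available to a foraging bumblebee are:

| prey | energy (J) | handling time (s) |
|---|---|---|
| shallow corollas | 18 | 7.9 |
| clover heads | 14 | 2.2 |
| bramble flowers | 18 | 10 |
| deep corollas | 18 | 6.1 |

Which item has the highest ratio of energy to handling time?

Profitability E/h (J/s): shallow corollas = 18/7.9 = 2.28, clover heads = 14/2.2 = 6.36, bramble flowers = 18/10 = 1.8, deep corollas = 18/6.1 = 2.95.
Ranked: clover heads > deep corollas > shallow corollas > bramble flowers.

clover heads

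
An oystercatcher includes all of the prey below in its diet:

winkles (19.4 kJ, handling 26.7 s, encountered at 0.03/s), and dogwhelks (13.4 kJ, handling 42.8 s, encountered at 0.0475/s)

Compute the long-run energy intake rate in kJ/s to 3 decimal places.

R = (0.03×19.4 + 0.0475×13.4) / (1 + 0.03×26.7 + 0.0475×42.8) = 1.219/3.834 = 0.3178 kJ/s.

0.318 kJ/s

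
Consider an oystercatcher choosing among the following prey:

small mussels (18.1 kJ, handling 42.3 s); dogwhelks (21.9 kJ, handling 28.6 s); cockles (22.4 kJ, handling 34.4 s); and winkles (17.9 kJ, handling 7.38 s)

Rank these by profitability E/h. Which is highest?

winkles

In descending order of E/h:
winkles: 17.9/7.38 = 2.43 kJ/s
dogwhelks: 21.9/28.6 = 0.766 kJ/s
cockles: 22.4/34.4 = 0.651 kJ/s
small mussels: 18.1/42.3 = 0.428 kJ/s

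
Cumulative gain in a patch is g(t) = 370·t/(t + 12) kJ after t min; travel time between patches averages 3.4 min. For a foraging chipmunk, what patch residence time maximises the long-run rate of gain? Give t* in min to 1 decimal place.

6.4 min

By the marginal value theorem, leave when the instantaneous gain rate g'(t) equals the habitat-wide average g(t)/(T + t).
g'(t) = 370·12/(t + 12)². Setting 370·12/(t+12)² = 370t/[(t+12)(3.4+t)] gives 12(3.4+t) = t(t+12), so t² = 12×3.4 = 40.8.
t* = √40.8 = 6.387 min.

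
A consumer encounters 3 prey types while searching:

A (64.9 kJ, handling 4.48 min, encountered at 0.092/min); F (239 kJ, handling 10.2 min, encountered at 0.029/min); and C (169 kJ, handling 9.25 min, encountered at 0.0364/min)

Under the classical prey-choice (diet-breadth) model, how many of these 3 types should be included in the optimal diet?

3

Rank by E/h (kJ/min): F 23.4, C 18.3, A 14.5. Include each in turn until the next type's E/h falls below the running intake rate.
Rate on top 1: 5.349. C: 18.3 > 5.349 → include.
Rate on top 2: 8.014. A: 14.5 > 8.014 → include.
Optimal diet: F, C, A — 3 of 3 types.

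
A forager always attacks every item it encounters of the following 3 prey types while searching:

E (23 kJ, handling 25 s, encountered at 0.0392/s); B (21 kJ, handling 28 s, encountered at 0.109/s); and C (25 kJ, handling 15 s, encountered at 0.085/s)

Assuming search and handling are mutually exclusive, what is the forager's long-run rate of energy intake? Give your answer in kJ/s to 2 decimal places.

R = (0.0392×23 + 0.109×21 + 0.085×25) / (1 + 0.0392×25 + 0.109×28 + 0.085×15) = 5.316/6.307 = 0.8428 kJ/s.

0.84 kJ/s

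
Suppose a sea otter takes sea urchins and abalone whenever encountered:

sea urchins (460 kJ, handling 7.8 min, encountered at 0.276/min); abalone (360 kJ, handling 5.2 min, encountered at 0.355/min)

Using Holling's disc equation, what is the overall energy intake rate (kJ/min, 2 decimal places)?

R = (0.276×460 + 0.355×360) / (1 + 0.276×7.8 + 0.355×5.2) = 254.8/4.999 = 50.96 kJ/min.

50.96 kJ/min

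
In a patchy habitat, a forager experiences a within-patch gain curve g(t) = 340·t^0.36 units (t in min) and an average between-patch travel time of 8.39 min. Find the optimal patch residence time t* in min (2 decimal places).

4.72 min

By the marginal value theorem, leave when the instantaneous gain rate g'(t) equals the habitat-wide average g(t)/(T + t).
g'(t) = 0.36·340·t^-0.64. Setting 0.36·340·t^-0.64 = 340·t^0.36/(8.39+t) gives 0.36(8.39+t) = t, so 0.64·t = 0.36×8.39.
t* = 0.36×8.39/0.64 = 4.719 min.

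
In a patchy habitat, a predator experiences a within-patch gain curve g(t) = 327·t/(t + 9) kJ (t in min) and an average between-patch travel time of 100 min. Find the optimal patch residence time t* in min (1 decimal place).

Maximise g(t)/(T+t): set derivative to zero → g'(t)(T+t) = g(t).
g'(t) = 327·9/(t + 9)². Setting 327·9/(t+9)² = 327t/[(t+9)(100+t)] gives 9(100+t) = t(t+9), so t² = 9×100 = 900.
t* = √900 = 30 min.

30.0 min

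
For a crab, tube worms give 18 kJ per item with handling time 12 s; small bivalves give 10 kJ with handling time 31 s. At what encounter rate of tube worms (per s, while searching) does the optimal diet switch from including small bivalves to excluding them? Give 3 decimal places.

Drop small bivalves once their profitability E₂/h₂ falls below the rate achievable on tube worms alone: E₂/h₂ = λE₁/(1 + λh₁).
Solve for λ: λE₁h₂ = E₂(1 + λh₁) → λ(E₁h₂ − E₂h₁) = E₂ → λ = E₂/(E₁h₂ − E₂h₁).
λ = 10/(18×31 − 10×12) = 10/438 = 0.02283 per s.

0.023 per s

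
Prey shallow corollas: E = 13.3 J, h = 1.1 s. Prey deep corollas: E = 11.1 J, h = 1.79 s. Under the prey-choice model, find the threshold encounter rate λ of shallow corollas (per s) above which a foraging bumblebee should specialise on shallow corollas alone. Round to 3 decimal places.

0.957 per s

The zero-one rule: include deep corollas iff E₂/h₂ > λE₁/(1+λh₁). Equality gives the switch point.
λE₁h₂ = E₂ + λE₂h₁ ⇒ λ = E₂/(E₁h₂ − E₂h₁) = 11.1/(23.81 − 12.21) = 0.9571 per s.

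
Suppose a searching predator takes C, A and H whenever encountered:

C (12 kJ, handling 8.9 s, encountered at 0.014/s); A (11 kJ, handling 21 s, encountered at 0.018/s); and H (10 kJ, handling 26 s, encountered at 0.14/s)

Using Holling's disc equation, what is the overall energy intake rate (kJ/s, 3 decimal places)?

0.343 kJ/s

Energy encountered per unit search time: 0.014×12 + 0.018×11 + 0.14×10 = 1.766 kJ/s.
Handling time per unit search time: 0.014×8.9 + 0.018×21 + 0.14×26 = 4.143.
Rate = 1.766/(1 + 4.143) = 0.3434 kJ/s.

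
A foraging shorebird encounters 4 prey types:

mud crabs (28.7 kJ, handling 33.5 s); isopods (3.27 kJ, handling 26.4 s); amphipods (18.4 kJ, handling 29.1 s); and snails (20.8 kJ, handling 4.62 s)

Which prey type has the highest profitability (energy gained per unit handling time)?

snails

Profitability E/h (kJ/s): mud crabs = 28.7/33.5 = 0.857, isopods = 3.27/26.4 = 0.124, amphipods = 18.4/29.1 = 0.632, snails = 20.8/4.62 = 4.5.
Ranked: snails > mud crabs > amphipods > isopods.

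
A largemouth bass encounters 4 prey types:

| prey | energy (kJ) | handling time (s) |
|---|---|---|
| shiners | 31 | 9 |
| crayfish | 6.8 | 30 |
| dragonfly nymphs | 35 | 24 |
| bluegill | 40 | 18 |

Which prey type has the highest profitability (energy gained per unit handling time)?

Profitability E/h (kJ/s): shiners = 31/9 = 3.44, crayfish = 6.8/30 = 0.227, dragonfly nymphs = 35/24 = 1.46, bluegill = 40/18 = 2.22.
Ranked: shiners > bluegill > dragonfly nymphs > crayfish.

shiners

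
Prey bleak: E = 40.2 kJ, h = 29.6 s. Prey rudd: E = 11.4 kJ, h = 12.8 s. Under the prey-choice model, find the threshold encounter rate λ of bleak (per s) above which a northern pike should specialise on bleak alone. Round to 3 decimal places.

0.064 per s

At the threshold, the rate on bleak alone equals the profitability of rudd: λ·40.2/(1 + λ·29.6) = 11.4/12.8 = 0.8906.
Rearranging, λ(40.2 − 0.8906×29.6) = 0.8906, so λ = 0.8906/13.84 = 0.06436 per s.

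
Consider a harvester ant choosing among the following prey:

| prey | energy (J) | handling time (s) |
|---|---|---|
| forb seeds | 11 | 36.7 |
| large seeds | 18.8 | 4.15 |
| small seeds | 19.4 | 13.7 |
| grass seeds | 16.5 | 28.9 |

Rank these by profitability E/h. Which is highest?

Profitability E/h (J/s): forb seeds = 11/36.7 = 0.3, large seeds = 18.8/4.15 = 4.53, small seeds = 19.4/13.7 = 1.42, grass seeds = 16.5/28.9 = 0.571.
Ranked: large seeds > small seeds > grass seeds > forb seeds.

large seeds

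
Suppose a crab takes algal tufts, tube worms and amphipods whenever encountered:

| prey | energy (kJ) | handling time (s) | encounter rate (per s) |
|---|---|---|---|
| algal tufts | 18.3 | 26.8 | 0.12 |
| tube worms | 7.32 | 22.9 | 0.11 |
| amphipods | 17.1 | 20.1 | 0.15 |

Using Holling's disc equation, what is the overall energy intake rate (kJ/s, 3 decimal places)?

0.571 kJ/s

R = (0.12×18.3 + 0.11×7.32 + 0.15×17.1) / (1 + 0.12×26.8 + 0.11×22.9 + 0.15×20.1) = 5.566/9.75 = 0.5709 kJ/s.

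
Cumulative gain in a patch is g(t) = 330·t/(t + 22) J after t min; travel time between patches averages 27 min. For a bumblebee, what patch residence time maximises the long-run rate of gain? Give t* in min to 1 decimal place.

Maximise g(t)/(T+t): set derivative to zero → g'(t)(T+t) = g(t).
g'(t) = 330·22/(t + 22)². Setting 330·22/(t+22)² = 330t/[(t+22)(27+t)] gives 22(27+t) = t(t+22), so t² = 22×27 = 594.
t* = √594 = 24.37 min.

24.4 min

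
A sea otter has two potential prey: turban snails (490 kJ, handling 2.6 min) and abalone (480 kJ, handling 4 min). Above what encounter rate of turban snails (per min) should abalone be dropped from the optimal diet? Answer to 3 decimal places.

0.674 per min

The zero-one rule: include abalone iff E₂/h₂ > λE₁/(1+λh₁). Equality gives the switch point.
λE₁h₂ = E₂ + λE₂h₁ ⇒ λ = E₂/(E₁h₂ − E₂h₁) = 480/(1960 − 1248) = 0.6742 per min.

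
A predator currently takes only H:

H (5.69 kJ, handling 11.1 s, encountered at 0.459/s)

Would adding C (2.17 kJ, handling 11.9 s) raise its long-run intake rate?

No

Intake rate on the current diet: R = (0.459×5.69) / (1 + 0.459×11.1) = 2.612/6.095 = 0.4285 kJ/s.
Profitability of C: 2.17/11.9 = 0.1824 kJ/s.
Since 0.1824 < R, time spent handling C is better spent searching.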